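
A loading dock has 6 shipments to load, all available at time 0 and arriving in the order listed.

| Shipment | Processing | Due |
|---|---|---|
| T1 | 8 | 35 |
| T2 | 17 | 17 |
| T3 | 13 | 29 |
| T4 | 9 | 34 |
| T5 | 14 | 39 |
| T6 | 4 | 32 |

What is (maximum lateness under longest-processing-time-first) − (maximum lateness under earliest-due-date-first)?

7

LPT (decreasing processing time): T2 T5 T3 T4 T1 T6.
T2: 0→17, due 17, lateness 0
T5: 17→31, due 39, lateness -8
T3: 31→44, due 29, lateness 15
T4: 44→53, due 34, lateness 19
T1: 53→61, due 35, lateness 26
T6: 61→65, due 32, lateness 33
Maximum = 33.
EDD (increasing due date): T2 T3 T6 T4 T1 T5.
T2: 0→17, due 17, lateness 0
T3: 17→30, due 29, lateness 1
T6: 30→34, due 32, lateness 2
T4: 34→43, due 34, lateness 9
T1: 43→51, due 35, lateness 16
T5: 51→65, due 39, lateness 26
Maximum = 26.
Difference = 33 − 26 = 7.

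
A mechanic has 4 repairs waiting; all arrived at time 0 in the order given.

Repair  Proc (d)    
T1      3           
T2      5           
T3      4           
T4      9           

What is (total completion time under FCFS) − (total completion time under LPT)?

-18

FIFO (arrival order): T1 T2 T3 T4.
T1: 0→3
T2: 3→8
T3: 8→12
T4: 12→21
Sum = 3+8+12+21 = 44.
LPT (decreasing processing time): T4 T2 T3 T1.
T4: 0→9
T2: 9→14
T3: 14→18
T1: 18→21
Sum = 9+14+18+21 = 62.
Difference = 44 − 62 = -18.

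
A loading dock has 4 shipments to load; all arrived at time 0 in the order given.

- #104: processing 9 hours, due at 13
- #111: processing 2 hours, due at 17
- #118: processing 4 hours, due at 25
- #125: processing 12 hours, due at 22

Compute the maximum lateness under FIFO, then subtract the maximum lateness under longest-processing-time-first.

FIFO (arrival order): #104 #111 #118 #125.
#104: 0→9, due 13, lateness -4
#111: 9→11, due 17, lateness -6
#118: 11→15, due 25, lateness -10
#125: 15→27, due 22, lateness 5
Maximum = 5.
LPT (decreasing processing time): #125 #104 #118 #111.
#125: 0→12, due 22, lateness -10
#104: 12→21, due 13, lateness 8
#118: 21→25, due 25, lateness 0
#111: 25→27, due 17, lateness 10
Maximum = 10.
Difference = 5 − 10 = -5.

-5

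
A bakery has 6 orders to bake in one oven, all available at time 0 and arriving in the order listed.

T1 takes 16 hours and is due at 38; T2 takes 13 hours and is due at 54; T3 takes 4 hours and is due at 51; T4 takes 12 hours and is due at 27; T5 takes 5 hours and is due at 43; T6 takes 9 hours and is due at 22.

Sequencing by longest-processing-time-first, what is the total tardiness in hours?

62

LPT (decreasing processing time): T1 T2 T4 T6 T5 T3.
T1: 0→16, due 38, tardiness 0
T2: 16→29, due 54, tardiness 0
T4: 29→41, due 27, tardiness 14
T6: 41→50, due 22, tardiness 28
T5: 50→55, due 43, tardiness 12
T3: 55→59, due 51, tardiness 8
Sum = 0+0+14+28+12+8 = 62.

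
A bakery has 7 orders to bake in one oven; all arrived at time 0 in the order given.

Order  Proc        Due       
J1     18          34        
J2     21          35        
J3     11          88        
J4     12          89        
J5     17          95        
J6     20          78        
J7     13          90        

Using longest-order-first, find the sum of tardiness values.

61

LPT (decreasing processing time): J2 J6 J1 J5 J7 J4 J3.
J2: 0→21, due 35, tardiness 0
J6: 21→41, due 78, tardiness 0
J1: 41→59, due 34, tardiness 25
J5: 59→76, due 95, tardiness 0
J7: 76→89, due 90, tardiness 0
J4: 89→101, due 89, tardiness 12
J3: 101→112, due 88, tardiness 24
Sum = 0+0+25+0+0+12+24 = 61.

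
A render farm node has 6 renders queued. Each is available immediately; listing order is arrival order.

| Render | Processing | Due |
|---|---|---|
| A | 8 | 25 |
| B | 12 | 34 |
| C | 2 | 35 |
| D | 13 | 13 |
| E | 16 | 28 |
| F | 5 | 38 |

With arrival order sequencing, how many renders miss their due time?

3

FIFO (arrival order): A B C D E F.
A: 0→8, due 25, tardiness 0
B: 8→20, due 34, tardiness 0
C: 20→22, due 35, tardiness 0
D: 22→35, due 13, tardiness 22
E: 35→51, due 28, tardiness 23
F: 51→56, due 38, tardiness 18
Late renders: 3.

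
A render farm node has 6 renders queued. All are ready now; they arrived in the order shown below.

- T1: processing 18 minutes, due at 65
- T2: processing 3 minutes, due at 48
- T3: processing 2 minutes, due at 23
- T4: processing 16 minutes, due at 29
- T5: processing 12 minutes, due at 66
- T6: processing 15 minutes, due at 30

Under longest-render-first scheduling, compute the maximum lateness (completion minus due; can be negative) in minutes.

43

LPT (decreasing processing time): T1 T4 T6 T5 T2 T3.
T1: 0→18, due 65, lateness -47
T4: 18→34, due 29, lateness 5
T6: 34→49, due 30, lateness 19
T5: 49→61, due 66, lateness -5
T2: 61→64, due 48, lateness 16
T3: 64→66, due 23, lateness 43
Maximum = 43.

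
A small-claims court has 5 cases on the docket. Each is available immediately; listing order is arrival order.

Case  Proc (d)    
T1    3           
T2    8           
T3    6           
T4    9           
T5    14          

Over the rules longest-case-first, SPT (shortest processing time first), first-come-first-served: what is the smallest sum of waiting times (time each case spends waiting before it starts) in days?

55

LPT (decreasing processing time): T5 T4 T2 T3 T1.
T5: waits 0, runs 0→14
T4: waits 14, runs 14→23
T2: waits 23, runs 23→31
T3: waits 31, runs 31→37
T1: waits 37, runs 37→40
Sum = 0+14+23+31+37 = 105.
SPT (increasing processing time): T1 T3 T2 T4 T5.
T1: waits 0, runs 0→3
T3: waits 3, runs 3→9
T2: waits 9, runs 9→17
T4: waits 17, runs 17→26
T5: waits 26, runs 26→40
Sum = 0+3+9+17+26 = 55.
FIFO (arrival order): T1 T2 T3 T4 T5.
T1: waits 0, runs 0→3
T2: waits 3, runs 3→11
T3: waits 11, runs 11→17
T4: waits 17, runs 17→26
T5: waits 26, runs 26→40
Sum = 0+3+11+17+26 = 57.
LPT 105, SPT 55, FIFO 57 → minimum 55.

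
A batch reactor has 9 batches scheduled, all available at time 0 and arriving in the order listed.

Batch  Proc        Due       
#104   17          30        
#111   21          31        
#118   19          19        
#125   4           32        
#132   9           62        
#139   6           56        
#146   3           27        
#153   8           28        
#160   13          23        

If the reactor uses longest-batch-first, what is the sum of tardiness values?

LPT (decreasing processing time): #111 #118 #104 #160 #132 #153 #139 #125 #146.
#111: 0→21, due 31, tardiness 0
#118: 21→40, due 19, tardiness 21
#104: 40→57, due 30, tardiness 27
#160: 57→70, due 23, tardiness 47
#132: 70→79, due 62, tardiness 17
#153: 79→87, due 28, tardiness 59
#139: 87→93, due 56, tardiness 37
#125: 93→97, due 32, tardiness 65
#146: 97→100, due 27, tardiness 73
Sum = 0+21+27+47+17+59+37+65+73 = 346.

346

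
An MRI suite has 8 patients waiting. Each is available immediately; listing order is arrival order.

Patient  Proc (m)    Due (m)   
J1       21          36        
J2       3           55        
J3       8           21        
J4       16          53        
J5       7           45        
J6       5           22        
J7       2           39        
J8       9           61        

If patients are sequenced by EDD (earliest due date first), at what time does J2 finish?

62

EDD (increasing due date): J3 J6 J1 J7 J5 J4 J2 J8.
J3: 0→8
J6: 8→13
J1: 13→34
J7: 34→36
J5: 36→43
J4: 43→59
J2: 59→62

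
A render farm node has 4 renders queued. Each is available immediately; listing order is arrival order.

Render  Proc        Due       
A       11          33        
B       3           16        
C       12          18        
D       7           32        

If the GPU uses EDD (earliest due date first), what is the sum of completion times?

EDD (increasing due date): B C D A.
B: 0→3
C: 3→15
D: 15→22
A: 22→33
Sum = 3+15+22+33 = 73.

73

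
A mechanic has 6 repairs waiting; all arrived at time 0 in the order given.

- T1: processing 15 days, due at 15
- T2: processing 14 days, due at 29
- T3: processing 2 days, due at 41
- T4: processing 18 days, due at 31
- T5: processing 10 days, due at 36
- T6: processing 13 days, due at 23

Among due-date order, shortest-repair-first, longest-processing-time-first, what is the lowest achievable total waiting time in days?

EDD (increasing due date): T1 T6 T2 T4 T5 T3.
T1: waits 0, runs 0→15
T6: waits 15, runs 15→28
T2: waits 28, runs 28→42
T4: waits 42, runs 42→60
T5: waits 60, runs 60→70
T3: waits 70, runs 70→72
Sum = 0+15+28+42+60+70 = 215.
SPT (increasing processing time): T3 T5 T6 T2 T1 T4.
T3: waits 0, runs 0→2
T5: waits 2, runs 2→12
T6: waits 12, runs 12→25
T2: waits 25, runs 25→39
T1: waits 39, runs 39→54
T4: waits 54, runs 54→72
Sum = 0+2+12+25+39+54 = 132.
LPT (decreasing processing time): T4 T1 T2 T6 T5 T3.
T4: waits 0, runs 0→18
T1: waits 18, runs 18→33
T2: waits 33, runs 33→47
T6: waits 47, runs 47→60
T5: waits 60, runs 60→70
T3: waits 70, runs 70→72
Sum = 0+18+33+47+60+70 = 228.
EDD 215, SPT 132, LPT 228 → minimum 132.

132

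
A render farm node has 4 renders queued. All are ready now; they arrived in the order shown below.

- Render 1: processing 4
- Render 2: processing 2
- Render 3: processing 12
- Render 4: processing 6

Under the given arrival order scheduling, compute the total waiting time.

FIFO (arrival order): Render 1 Render 2 Render 3 Render 4.
Render 1: waits 0, runs 0→4
Render 2: waits 4, runs 4→6
Render 3: waits 6, runs 6→18
Render 4: waits 18, runs 18→24
Sum = 0+4+6+18 = 28.

28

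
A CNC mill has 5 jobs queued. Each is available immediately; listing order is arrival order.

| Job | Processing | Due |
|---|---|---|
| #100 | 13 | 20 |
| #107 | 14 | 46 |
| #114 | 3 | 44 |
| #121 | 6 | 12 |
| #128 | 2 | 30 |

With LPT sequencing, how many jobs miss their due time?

3

LPT (decreasing processing time): #107 #100 #121 #114 #128.
#107: 0→14, due 46, tardiness 0
#100: 14→27, due 20, tardiness 7
#121: 27→33, due 12, tardiness 21
#114: 33→36, due 44, tardiness 0
#128: 36→38, due 30, tardiness 8
Late jobs: 3.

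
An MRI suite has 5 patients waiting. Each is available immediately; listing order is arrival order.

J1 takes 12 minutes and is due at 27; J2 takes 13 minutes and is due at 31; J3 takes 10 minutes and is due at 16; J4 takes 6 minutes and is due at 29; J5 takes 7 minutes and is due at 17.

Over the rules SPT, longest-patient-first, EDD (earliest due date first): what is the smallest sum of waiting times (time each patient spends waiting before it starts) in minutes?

SPT (increasing processing time): J4 J5 J3 J1 J2.
J4: waits 0, runs 0→6
J5: waits 6, runs 6→13
J3: waits 13, runs 13→23
J1: waits 23, runs 23→35
J2: waits 35, runs 35→48
Sum = 0+6+13+23+35 = 77.
LPT (decreasing processing time): J2 J1 J3 J5 J4.
J2: waits 0, runs 0→13
J1: waits 13, runs 13→25
J3: waits 25, runs 25→35
J5: waits 35, runs 35→42
J4: waits 42, runs 42→48
Sum = 0+13+25+35+42 = 115.
EDD (increasing due date): J3 J5 J1 J4 J2.
J3: waits 0, runs 0→10
J5: waits 10, runs 10→17
J1: waits 17, runs 17→29
J4: waits 29, runs 29→35
J2: waits 35, runs 35→48
Sum = 0+10+17+29+35 = 91.
SPT 77, LPT 115, EDD 91 → minimum 77.

77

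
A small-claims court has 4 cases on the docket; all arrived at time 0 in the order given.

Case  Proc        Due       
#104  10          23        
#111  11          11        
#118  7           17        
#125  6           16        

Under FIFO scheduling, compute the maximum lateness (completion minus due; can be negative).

18

FIFO (arrival order): #104 #111 #118 #125.
#104: 0→10, due 23, lateness -13
#111: 10→21, due 11, lateness 10
#118: 21→28, due 17, lateness 11
#125: 28→34, due 16, lateness 18
Maximum = 18.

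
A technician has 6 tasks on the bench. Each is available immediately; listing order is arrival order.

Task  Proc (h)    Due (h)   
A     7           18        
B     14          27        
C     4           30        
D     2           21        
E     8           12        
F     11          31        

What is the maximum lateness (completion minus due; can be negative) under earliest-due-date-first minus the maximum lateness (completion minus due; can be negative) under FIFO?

-8

EDD (increasing due date): E A D B C F.
E: 0→8, due 12, lateness -4
A: 8→15, due 18, lateness -3
D: 15→17, due 21, lateness -4
B: 17→31, due 27, lateness 4
C: 31→35, due 30, lateness 5
F: 35→46, due 31, lateness 15
Maximum = 15.
FIFO (arrival order): A B C D E F.
A: 0→7, due 18, lateness -11
B: 7→21, due 27, lateness -6
C: 21→25, due 30, lateness -5
D: 25→27, due 21, lateness 6
E: 27→35, due 12, lateness 23
F: 35→46, due 31, lateness 15
Maximum = 23.
Difference = 15 − 23 = -8.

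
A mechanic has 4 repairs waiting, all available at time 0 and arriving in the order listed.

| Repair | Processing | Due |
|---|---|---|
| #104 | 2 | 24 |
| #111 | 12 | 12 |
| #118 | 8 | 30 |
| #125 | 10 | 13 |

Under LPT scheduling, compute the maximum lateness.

9

LPT (decreasing processing time): #111 #125 #118 #104.
#111: 0→12, due 12, lateness 0
#125: 12→22, due 13, lateness 9
#118: 22→30, due 30, lateness 0
#104: 30→32, due 24, lateness 8
Maximum = 9.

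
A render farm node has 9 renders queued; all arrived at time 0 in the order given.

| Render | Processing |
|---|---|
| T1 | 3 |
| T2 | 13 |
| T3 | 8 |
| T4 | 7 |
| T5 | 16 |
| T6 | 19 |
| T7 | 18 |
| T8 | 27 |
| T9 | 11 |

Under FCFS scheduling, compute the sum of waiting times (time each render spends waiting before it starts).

FIFO (arrival order): T1 T2 T3 T4 T5 T6 T7 T8 T9.
T1: waits 0, runs 0→3
T2: waits 3, runs 3→16
T3: waits 16, runs 16→24
T4: waits 24, runs 24→31
T5: waits 31, runs 31→47
T6: waits 47, runs 47→66
T7: waits 66, runs 66→84
T8: waits 84, runs 84→111
T9: waits 111, runs 111→122
Sum = 0+3+16+24+31+47+66+84+111 = 382.

382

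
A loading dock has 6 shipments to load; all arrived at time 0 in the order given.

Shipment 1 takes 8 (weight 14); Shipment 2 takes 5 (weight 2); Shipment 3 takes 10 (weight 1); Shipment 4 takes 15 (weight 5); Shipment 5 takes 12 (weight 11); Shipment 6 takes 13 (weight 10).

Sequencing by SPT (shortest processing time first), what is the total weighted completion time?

SPT (increasing processing time): Shipment 2 Shipment 1 Shipment 3 Shipment 5 Shipment 6 Shipment 4.
Shipment 2: finishes 5, weight 2, w·C = 10
Shipment 1: finishes 13, weight 14, w·C = 182
Shipment 3: finishes 23, weight 1, w·C = 23
Shipment 5: finishes 35, weight 11, w·C = 385
Shipment 6: finishes 48, weight 10, w·C = 480
Shipment 4: finishes 63, weight 5, w·C = 315
Sum = 10+182+23+385+480+315 = 1395.

1395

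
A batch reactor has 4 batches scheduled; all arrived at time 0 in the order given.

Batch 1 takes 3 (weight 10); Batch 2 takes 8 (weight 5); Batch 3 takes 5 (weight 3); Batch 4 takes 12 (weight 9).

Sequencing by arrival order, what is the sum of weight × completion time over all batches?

385

FIFO (arrival order): Batch 1 Batch 2 Batch 3 Batch 4.
Batch 1: finishes 3, weight 10, w·C = 30
Batch 2: finishes 11, weight 5, w·C = 55
Batch 3: finishes 16, weight 3, w·C = 48
Batch 4: finishes 28, weight 9, w·C = 252
Sum = 30+55+48+252 = 385.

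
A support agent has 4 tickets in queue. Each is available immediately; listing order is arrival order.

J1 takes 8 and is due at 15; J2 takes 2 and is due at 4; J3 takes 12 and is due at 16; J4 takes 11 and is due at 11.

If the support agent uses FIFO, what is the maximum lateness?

22

FIFO (arrival order): J1 J2 J3 J4.
J1: 0→8, due 15, lateness -7
J2: 8→10, due 4, lateness 6
J3: 10→22, due 16, lateness 6
J4: 22→33, due 11, lateness 22
Maximum = 22.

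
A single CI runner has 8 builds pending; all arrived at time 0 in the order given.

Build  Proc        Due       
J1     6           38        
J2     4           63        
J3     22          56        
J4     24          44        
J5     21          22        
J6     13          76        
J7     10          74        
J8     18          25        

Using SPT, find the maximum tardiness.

SPT (increasing processing time): J2 J1 J7 J6 J8 J5 J3 J4.
J2: 0→4, due 63, tardiness 0
J1: 4→10, due 38, tardiness 0
J7: 10→20, due 74, tardiness 0
J6: 20→33, due 76, tardiness 0
J8: 33→51, due 25, tardiness 26
J5: 51→72, due 22, tardiness 50
J3: 72→94, due 56, tardiness 38
J4: 94→118, due 44, tardiness 74
Maximum = 74.

74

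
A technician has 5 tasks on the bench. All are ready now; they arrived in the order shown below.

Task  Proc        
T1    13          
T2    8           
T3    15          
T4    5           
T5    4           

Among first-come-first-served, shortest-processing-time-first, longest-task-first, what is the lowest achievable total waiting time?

60

FIFO (arrival order): T1 T2 T3 T4 T5.
T1: waits 0, runs 0→13
T2: waits 13, runs 13→21
T3: waits 21, runs 21→36
T4: waits 36, runs 36→41
T5: waits 41, runs 41→45
Sum = 0+13+21+36+41 = 111.
SPT (increasing processing time): T5 T4 T2 T1 T3.
T5: waits 0, runs 0→4
T4: waits 4, runs 4→9
T2: waits 9, runs 9→17
T1: waits 17, runs 17→30
T3: waits 30, runs 30→45
Sum = 0+4+9+17+30 = 60.
LPT (decreasing processing time): T3 T1 T2 T4 T5.
T3: waits 0, runs 0→15
T1: waits 15, runs 15→28
T2: waits 28, runs 28→36
T4: waits 36, runs 36→41
T5: waits 41, runs 41→45
Sum = 0+15+28+36+41 = 120.
FIFO 111, SPT 60, LPT 120 → minimum 60.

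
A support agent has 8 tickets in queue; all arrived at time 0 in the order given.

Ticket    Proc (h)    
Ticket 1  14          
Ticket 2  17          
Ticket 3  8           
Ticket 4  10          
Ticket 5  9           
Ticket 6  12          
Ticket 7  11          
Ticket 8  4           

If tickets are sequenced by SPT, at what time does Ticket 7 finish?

42

SPT (increasing processing time): Ticket 8 Ticket 3 Ticket 5 Ticket 4 Ticket 7 Ticket 6 Ticket 1 Ticket 2.
Ticket 8: 0→4
Ticket 3: 4→12
Ticket 5: 12→21
Ticket 4: 21→31
Ticket 7: 31→42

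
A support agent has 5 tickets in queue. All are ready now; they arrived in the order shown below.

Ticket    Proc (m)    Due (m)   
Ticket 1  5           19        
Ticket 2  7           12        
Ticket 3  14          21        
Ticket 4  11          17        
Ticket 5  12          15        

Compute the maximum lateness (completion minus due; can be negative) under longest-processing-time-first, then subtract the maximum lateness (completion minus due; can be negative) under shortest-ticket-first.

LPT (decreasing processing time): Ticket 3 Ticket 5 Ticket 4 Ticket 2 Ticket 1.
Ticket 3: 0→14, due 21, lateness -7
Ticket 5: 14→26, due 15, lateness 11
Ticket 4: 26→37, due 17, lateness 20
Ticket 2: 37→44, due 12, lateness 32
Ticket 1: 44→49, due 19, lateness 30
Maximum = 32.
SPT (increasing processing time): Ticket 1 Ticket 2 Ticket 4 Ticket 5 Ticket 3.
Ticket 1: 0→5, due 19, lateness -14
Ticket 2: 5→12, due 12, lateness 0
Ticket 4: 12→23, due 17, lateness 6
Ticket 5: 23→35, due 15, lateness 20
Ticket 3: 35→49, due 21, lateness 28
Maximum = 28.
Difference = 32 − 28 = 4.

4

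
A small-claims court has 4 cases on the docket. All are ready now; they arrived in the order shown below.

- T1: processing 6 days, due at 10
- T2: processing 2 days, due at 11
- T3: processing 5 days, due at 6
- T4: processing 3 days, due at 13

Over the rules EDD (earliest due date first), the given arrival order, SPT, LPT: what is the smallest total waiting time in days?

EDD (increasing due date): T3 T1 T2 T4.
T3: waits 0, runs 0→5
T1: waits 5, runs 5→11
T2: waits 11, runs 11→13
T4: waits 13, runs 13→16
Sum = 0+5+11+13 = 29.
FIFO (arrival order): T1 T2 T3 T4.
T1: waits 0, runs 0→6
T2: waits 6, runs 6→8
T3: waits 8, runs 8→13
T4: waits 13, runs 13→16
Sum = 0+6+8+13 = 27.
SPT (increasing processing time): T2 T4 T3 T1.
T2: waits 0, runs 0→2
T4: waits 2, runs 2→5
T3: waits 5, runs 5→10
T1: waits 10, runs 10→16
Sum = 0+2+5+10 = 17.
LPT (decreasing processing time): T1 T3 T4 T2.
T1: waits 0, runs 0→6
T3: waits 6, runs 6→11
T4: waits 11, runs 11→14
T2: waits 14, runs 14→16
Sum = 0+6+11+14 = 31.
EDD 29, FIFO 27, SPT 17, LPT 31 → minimum 17.

17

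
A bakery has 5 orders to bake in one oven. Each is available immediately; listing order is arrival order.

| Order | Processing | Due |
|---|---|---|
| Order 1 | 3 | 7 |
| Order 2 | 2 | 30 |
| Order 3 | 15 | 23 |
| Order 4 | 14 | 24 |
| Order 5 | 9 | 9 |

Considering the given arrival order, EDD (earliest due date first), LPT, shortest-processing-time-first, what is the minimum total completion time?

92

FIFO (arrival order): Order 1 Order 2 Order 3 Order 4 Order 5.
Order 1: 0→3
Order 2: 3→5
Order 3: 5→20
Order 4: 20→34
Order 5: 34→43
Sum = 3+5+20+34+43 = 105.
EDD (increasing due date): Order 1 Order 5 Order 3 Order 4 Order 2.
Order 1: 0→3
Order 5: 3→12
Order 3: 12→27
Order 4: 27→41
Order 2: 41→43
Sum = 3+12+27+41+43 = 126.
LPT (decreasing processing time): Order 3 Order 4 Order 5 Order 1 Order 2.
Order 3: 0→15
Order 4: 15→29
Order 5: 29→38
Order 1: 38→41
Order 2: 41→43
Sum = 15+29+38+41+43 = 166.
SPT (increasing processing time): Order 2 Order 1 Order 5 Order 4 Order 3.
Order 2: 0→2
Order 1: 2→5
Order 5: 5→14
Order 4: 14→28
Order 3: 28→43
Sum = 2+5+14+28+43 = 92.
FIFO 105, EDD 126, LPT 166, SPT 92 → minimum 92.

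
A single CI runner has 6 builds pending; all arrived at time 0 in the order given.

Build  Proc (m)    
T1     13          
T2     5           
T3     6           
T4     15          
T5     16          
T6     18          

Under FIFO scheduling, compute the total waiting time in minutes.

FIFO (arrival order): T1 T2 T3 T4 T5 T6.
T1: waits 0, runs 0→13
T2: waits 13, runs 13→18
T3: waits 18, runs 18→24
T4: waits 24, runs 24→39
T5: waits 39, runs 39→55
T6: waits 55, runs 55→73
Sum = 0+13+18+24+39+55 = 149.

149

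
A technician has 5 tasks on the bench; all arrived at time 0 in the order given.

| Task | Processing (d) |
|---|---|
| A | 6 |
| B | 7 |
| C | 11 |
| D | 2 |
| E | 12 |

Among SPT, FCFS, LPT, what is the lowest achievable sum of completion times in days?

SPT (increasing processing time): D A B C E.
D: 0→2
A: 2→8
B: 8→15
C: 15→26
E: 26→38
Sum = 2+8+15+26+38 = 89.
FIFO (arrival order): A B C D E.
A: 0→6
B: 6→13
C: 13→24
D: 24→26
E: 26→38
Sum = 6+13+24+26+38 = 107.
LPT (decreasing processing time): E C B A D.
E: 0→12
C: 12→23
B: 23→30
A: 30→36
D: 36→38
Sum = 12+23+30+36+38 = 139.
SPT 89, FIFO 107, LPT 139 → minimum 89.

89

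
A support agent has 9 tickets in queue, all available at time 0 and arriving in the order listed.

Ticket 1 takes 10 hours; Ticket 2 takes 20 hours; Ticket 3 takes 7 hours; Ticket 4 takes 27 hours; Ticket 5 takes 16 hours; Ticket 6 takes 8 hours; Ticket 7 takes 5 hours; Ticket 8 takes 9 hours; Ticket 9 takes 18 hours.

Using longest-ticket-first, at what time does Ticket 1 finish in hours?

LPT (decreasing processing time): Ticket 4 Ticket 2 Ticket 9 Ticket 5 Ticket 1 Ticket 8 Ticket 6 Ticket 3 Ticket 7.
Ticket 4: 0→27
Ticket 2: 27→47
Ticket 9: 47→65
Ticket 5: 65→81
Ticket 1: 81→91

91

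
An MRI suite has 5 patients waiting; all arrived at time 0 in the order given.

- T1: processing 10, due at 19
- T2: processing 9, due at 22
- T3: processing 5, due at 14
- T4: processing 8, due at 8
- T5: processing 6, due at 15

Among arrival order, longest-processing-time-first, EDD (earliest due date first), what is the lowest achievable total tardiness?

30

FIFO (arrival order): T1 T2 T3 T4 T5.
T1: 0→10, due 19, tardiness 0
T2: 10→19, due 22, tardiness 0
T3: 19→24, due 14, tardiness 10
T4: 24→32, due 8, tardiness 24
T5: 32→38, due 15, tardiness 23
Sum = 0+0+10+24+23 = 57.
LPT (decreasing processing time): T1 T2 T4 T5 T3.
T1: 0→10, due 19, tardiness 0
T2: 10→19, due 22, tardiness 0
T4: 19→27, due 8, tardiness 19
T5: 27→33, due 15, tardiness 18
T3: 33→38, due 14, tardiness 24
Sum = 0+0+19+18+24 = 61.
EDD (increasing due date): T4 T3 T5 T1 T2.
T4: 0→8, due 8, tardiness 0
T3: 8→13, due 14, tardiness 0
T5: 13→19, due 15, tardiness 4
T1: 19→29, due 19, tardiness 10
T2: 29→38, due 22, tardiness 16
Sum = 0+0+4+10+16 = 30.
FIFO 57, LPT 61, EDD 30 → minimum 30.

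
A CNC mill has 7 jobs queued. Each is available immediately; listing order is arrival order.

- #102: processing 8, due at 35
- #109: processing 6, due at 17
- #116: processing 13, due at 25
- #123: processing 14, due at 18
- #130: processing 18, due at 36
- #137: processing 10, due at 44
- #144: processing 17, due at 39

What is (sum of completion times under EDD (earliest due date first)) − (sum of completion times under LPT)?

-81

EDD (increasing due date): #109 #123 #116 #102 #130 #144 #137.
#109: 0→6
#123: 6→20
#116: 20→33
#102: 33→41
#130: 41→59
#144: 59→76
#137: 76→86
Sum = 6+20+33+41+59+76+86 = 321.
LPT (decreasing processing time): #130 #144 #123 #116 #137 #102 #109.
#130: 0→18
#144: 18→35
#123: 35→49
#116: 49→62
#137: 62→72
#102: 72→80
#109: 80→86
Sum = 18+35+49+62+72+80+86 = 402.
Difference = 321 − 402 = -81.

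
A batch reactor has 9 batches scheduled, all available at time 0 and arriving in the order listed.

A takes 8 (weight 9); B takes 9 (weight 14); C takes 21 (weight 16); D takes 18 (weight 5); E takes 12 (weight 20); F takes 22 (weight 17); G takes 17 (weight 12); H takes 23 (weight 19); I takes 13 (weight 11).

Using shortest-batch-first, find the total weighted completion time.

SPT (increasing processing time): A B E I G D C F H.
A: finishes 8, weight 9, w·C = 72
B: finishes 17, weight 14, w·C = 238
E: finishes 29, weight 20, w·C = 580
I: finishes 42, weight 11, w·C = 462
G: finishes 59, weight 12, w·C = 708
D: finishes 77, weight 5, w·C = 385
C: finishes 98, weight 16, w·C = 1568
F: finishes 120, weight 17, w·C = 2040
H: finishes 143, weight 19, w·C = 2717
Sum = 72+238+580+462+708+385+1568+2040+2717 = 8770.

8770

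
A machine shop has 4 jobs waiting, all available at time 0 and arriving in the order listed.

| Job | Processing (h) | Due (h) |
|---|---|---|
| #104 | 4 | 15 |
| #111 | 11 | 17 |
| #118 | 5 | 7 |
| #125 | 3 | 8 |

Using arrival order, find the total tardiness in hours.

28

FIFO (arrival order): #104 #111 #118 #125.
#104: 0→4, due 15, tardiness 0
#111: 4→15, due 17, tardiness 0
#118: 15→20, due 7, tardiness 13
#125: 20→23, due 8, tardiness 15
Sum = 0+0+13+15 = 28.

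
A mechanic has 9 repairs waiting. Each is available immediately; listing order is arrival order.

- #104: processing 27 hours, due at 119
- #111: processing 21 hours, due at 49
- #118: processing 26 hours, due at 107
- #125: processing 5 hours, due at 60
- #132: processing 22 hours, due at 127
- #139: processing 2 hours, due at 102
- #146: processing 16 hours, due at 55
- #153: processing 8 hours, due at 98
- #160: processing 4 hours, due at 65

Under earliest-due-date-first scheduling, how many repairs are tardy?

EDD (increasing due date): #111 #146 #125 #160 #153 #139 #118 #104 #132.
#111: 0→21, due 49, tardiness 0
#146: 21→37, due 55, tardiness 0
#125: 37→42, due 60, tardiness 0
#160: 42→46, due 65, tardiness 0
#153: 46→54, due 98, tardiness 0
#139: 54→56, due 102, tardiness 0
#118: 56→82, due 107, tardiness 0
#104: 82→109, due 119, tardiness 0
#132: 109→131, due 127, tardiness 4
Late repairs: 1.

1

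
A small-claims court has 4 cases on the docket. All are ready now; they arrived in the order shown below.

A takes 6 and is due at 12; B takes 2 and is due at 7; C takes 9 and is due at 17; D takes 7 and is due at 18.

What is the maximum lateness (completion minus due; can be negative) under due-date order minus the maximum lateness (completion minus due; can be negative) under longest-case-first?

EDD (increasing due date): B A C D.
B: 0→2, due 7, lateness -5
A: 2→8, due 12, lateness -4
C: 8→17, due 17, lateness 0
D: 17→24, due 18, lateness 6
Maximum = 6.
LPT (decreasing processing time): C D A B.
C: 0→9, due 17, lateness -8
D: 9→16, due 18, lateness -2
A: 16→22, due 12, lateness 10
B: 22→24, due 7, lateness 17
Maximum = 17.
Difference = 6 − 17 = -11.

-11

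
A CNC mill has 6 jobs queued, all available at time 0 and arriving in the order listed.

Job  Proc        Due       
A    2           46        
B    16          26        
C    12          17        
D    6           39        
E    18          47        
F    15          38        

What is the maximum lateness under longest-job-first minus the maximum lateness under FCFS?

13

LPT (decreasing processing time): E B F C D A.
E: 0→18, due 47, lateness -29
B: 18→34, due 26, lateness 8
F: 34→49, due 38, lateness 11
C: 49→61, due 17, lateness 44
D: 61→67, due 39, lateness 28
A: 67→69, due 46, lateness 23
Maximum = 44.
FIFO (arrival order): A B C D E F.
A: 0→2, due 46, lateness -44
B: 2→18, due 26, lateness -8
C: 18→30, due 17, lateness 13
D: 30→36, due 39, lateness -3
E: 36→54, due 47, lateness 7
F: 54→69, due 38, lateness 31
Maximum = 31.
Difference = 44 − 31 = 13.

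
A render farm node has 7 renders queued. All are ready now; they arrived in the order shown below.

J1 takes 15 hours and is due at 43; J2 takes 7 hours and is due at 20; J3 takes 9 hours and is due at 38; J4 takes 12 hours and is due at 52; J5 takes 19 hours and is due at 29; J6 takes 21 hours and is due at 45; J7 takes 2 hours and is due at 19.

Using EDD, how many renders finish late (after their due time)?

EDD (increasing due date): J7 J2 J5 J3 J1 J6 J4.
J7: 0→2, due 19, tardiness 0
J2: 2→9, due 20, tardiness 0
J5: 9→28, due 29, tardiness 0
J3: 28→37, due 38, tardiness 0
J1: 37→52, due 43, tardiness 9
J6: 52→73, due 45, tardiness 28
J4: 73→85, due 52, tardiness 33
Late renders: 3.

3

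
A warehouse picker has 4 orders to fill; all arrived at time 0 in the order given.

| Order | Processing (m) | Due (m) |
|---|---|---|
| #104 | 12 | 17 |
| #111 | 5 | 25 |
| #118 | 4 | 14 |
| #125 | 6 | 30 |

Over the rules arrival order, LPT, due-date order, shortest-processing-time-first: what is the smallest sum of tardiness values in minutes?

FIFO (arrival order): #104 #111 #118 #125.
#104: 0→12, due 17, tardiness 0
#111: 12→17, due 25, tardiness 0
#118: 17→21, due 14, tardiness 7
#125: 21→27, due 30, tardiness 0
Sum = 0+0+7+0 = 7.
LPT (decreasing processing time): #104 #125 #111 #118.
#104: 0→12, due 17, tardiness 0
#125: 12→18, due 30, tardiness 0
#111: 18→23, due 25, tardiness 0
#118: 23→27, due 14, tardiness 13
Sum = 0+0+0+13 = 13.
EDD (increasing due date): #118 #104 #111 #125.
#118: 0→4, due 14, tardiness 0
#104: 4→16, due 17, tardiness 0
#111: 16→21, due 25, tardiness 0
#125: 21→27, due 30, tardiness 0
Sum = 0+0+0+0 = 0.
SPT (increasing processing time): #118 #111 #125 #104.
#118: 0→4, due 14, tardiness 0
#111: 4→9, due 25, tardiness 0
#125: 9→15, due 30, tardiness 0
#104: 15→27, due 17, tardiness 10
Sum = 0+0+0+10 = 10.
FIFO 7, LPT 13, EDD 0, SPT 10 → minimum 0.

0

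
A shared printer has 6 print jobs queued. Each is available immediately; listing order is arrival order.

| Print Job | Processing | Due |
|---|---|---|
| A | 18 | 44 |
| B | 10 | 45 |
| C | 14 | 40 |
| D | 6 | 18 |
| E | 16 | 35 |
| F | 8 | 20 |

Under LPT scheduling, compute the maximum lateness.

54

LPT (decreasing processing time): A E C B F D.
A: 0→18, due 44, lateness -26
E: 18→34, due 35, lateness -1
C: 34→48, due 40, lateness 8
B: 48→58, due 45, lateness 13
F: 58→66, due 20, lateness 46
D: 66→72, due 18, lateness 54
Maximum = 54.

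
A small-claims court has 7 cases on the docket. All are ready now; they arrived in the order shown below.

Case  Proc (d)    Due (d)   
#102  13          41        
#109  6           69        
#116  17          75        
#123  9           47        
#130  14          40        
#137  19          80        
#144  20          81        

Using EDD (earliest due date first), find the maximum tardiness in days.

17

EDD (increasing due date): #130 #102 #123 #109 #116 #137 #144.
#130: 0→14, due 40, tardiness 0
#102: 14→27, due 41, tardiness 0
#123: 27→36, due 47, tardiness 0
#109: 36→42, due 69, tardiness 0
#116: 42→59, due 75, tardiness 0
#137: 59→78, due 80, tardiness 0
#144: 78→98, due 81, tardiness 17
Maximum = 17.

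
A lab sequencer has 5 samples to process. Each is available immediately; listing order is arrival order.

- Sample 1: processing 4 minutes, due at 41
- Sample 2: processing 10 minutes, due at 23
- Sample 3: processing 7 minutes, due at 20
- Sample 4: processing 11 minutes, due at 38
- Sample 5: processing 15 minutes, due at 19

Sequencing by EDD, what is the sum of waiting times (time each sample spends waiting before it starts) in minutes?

EDD (increasing due date): Sample 5 Sample 3 Sample 2 Sample 4 Sample 1.
Sample 5: waits 0, runs 0→15
Sample 3: waits 15, runs 15→22
Sample 2: waits 22, runs 22→32
Sample 4: waits 32, runs 32→43
Sample 1: waits 43, runs 43→47
Sum = 0+15+22+32+43 = 112.

112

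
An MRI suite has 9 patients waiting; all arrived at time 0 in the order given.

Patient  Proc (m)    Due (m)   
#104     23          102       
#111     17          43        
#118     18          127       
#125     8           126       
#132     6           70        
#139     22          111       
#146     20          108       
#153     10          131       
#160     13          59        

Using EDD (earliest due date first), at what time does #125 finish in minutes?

EDD (increasing due date): #111 #160 #132 #104 #146 #139 #125 #118 #153.
#111: 0→17
#160: 17→30
#132: 30→36
#104: 36→59
#146: 59→79
#139: 79→101
#125: 101→109

109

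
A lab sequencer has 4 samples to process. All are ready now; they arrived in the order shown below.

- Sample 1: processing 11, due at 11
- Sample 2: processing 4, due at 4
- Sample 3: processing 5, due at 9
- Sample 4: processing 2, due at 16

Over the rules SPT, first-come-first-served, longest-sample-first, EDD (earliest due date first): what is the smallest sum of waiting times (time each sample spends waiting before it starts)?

19

SPT (increasing processing time): Sample 4 Sample 2 Sample 3 Sample 1.
Sample 4: waits 0, runs 0→2
Sample 2: waits 2, runs 2→6
Sample 3: waits 6, runs 6→11
Sample 1: waits 11, runs 11→22
Sum = 0+2+6+11 = 19.
FIFO (arrival order): Sample 1 Sample 2 Sample 3 Sample 4.
Sample 1: waits 0, runs 0→11
Sample 2: waits 11, runs 11→15
Sample 3: waits 15, runs 15→20
Sample 4: waits 20, runs 20→22
Sum = 0+11+15+20 = 46.
LPT (decreasing processing time): Sample 1 Sample 3 Sample 2 Sample 4.
Sample 1: waits 0, runs 0→11
Sample 3: waits 11, runs 11→16
Sample 2: waits 16, runs 16→20
Sample 4: waits 20, runs 20→22
Sum = 0+11+16+20 = 47.
EDD (increasing due date): Sample 2 Sample 3 Sample 1 Sample 4.
Sample 2: waits 0, runs 0→4
Sample 3: waits 4, runs 4→9
Sample 1: waits 9, runs 9→20
Sample 4: waits 20, runs 20→22
Sum = 0+4+9+20 = 33.
SPT 19, FIFO 46, LPT 47, EDD 33 → minimum 19.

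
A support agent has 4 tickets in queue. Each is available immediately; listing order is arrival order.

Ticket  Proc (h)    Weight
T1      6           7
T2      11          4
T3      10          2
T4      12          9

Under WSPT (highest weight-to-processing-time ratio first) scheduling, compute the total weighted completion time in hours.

398

WSPT (decreasing weight/processing-time ratio): T1 T4 T2 T3.
T1: finishes 6, weight 7, w·C = 42
T4: finishes 18, weight 9, w·C = 162
T2: finishes 29, weight 4, w·C = 116
T3: finishes 39, weight 2, w·C = 78
Sum = 42+162+116+78 = 398.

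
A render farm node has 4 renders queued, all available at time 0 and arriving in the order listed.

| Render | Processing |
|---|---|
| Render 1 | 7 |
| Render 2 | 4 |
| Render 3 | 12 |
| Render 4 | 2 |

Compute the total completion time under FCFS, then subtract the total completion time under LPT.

FIFO (arrival order): Render 1 Render 2 Render 3 Render 4.
Render 1: 0→7
Render 2: 7→11
Render 3: 11→23
Render 4: 23→25
Sum = 7+11+23+25 = 66.
LPT (decreasing processing time): Render 3 Render 1 Render 2 Render 4.
Render 3: 0→12
Render 1: 12→19
Render 2: 19→23
Render 4: 23→25
Sum = 12+19+23+25 = 79.
Difference = 66 − 79 = -13.

-13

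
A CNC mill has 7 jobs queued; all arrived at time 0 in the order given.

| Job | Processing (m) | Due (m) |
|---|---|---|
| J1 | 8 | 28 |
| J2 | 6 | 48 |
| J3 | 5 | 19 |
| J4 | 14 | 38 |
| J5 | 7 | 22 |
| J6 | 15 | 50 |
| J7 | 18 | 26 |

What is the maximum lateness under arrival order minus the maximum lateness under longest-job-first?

FIFO (arrival order): J1 J2 J3 J4 J5 J6 J7.
J1: 0→8, due 28, lateness -20
J2: 8→14, due 48, lateness -34
J3: 14→19, due 19, lateness 0
J4: 19→33, due 38, lateness -5
J5: 33→40, due 22, lateness 18
J6: 40→55, due 50, lateness 5
J7: 55→73, due 26, lateness 47
Maximum = 47.
LPT (decreasing processing time): J7 J6 J4 J1 J5 J2 J3.
J7: 0→18, due 26, lateness -8
J6: 18→33, due 50, lateness -17
J4: 33→47, due 38, lateness 9
J1: 47→55, due 28, lateness 27
J5: 55→62, due 22, lateness 40
J2: 62→68, due 48, lateness 20
J3: 68→73, due 19, lateness 54
Maximum = 54.
Difference = 47 − 54 = -7.

-7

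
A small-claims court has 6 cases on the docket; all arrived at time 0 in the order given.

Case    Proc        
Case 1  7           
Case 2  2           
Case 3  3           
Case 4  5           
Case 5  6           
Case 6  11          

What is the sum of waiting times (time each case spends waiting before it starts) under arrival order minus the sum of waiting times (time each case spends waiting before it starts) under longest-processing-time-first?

FIFO (arrival order): Case 1 Case 2 Case 3 Case 4 Case 5 Case 6.
Case 1: waits 0, runs 0→7
Case 2: waits 7, runs 7→9
Case 3: waits 9, runs 9→12
Case 4: waits 12, runs 12→17
Case 5: waits 17, runs 17→23
Case 6: waits 23, runs 23→34
Sum = 0+7+9+12+17+23 = 68.
LPT (decreasing processing time): Case 6 Case 1 Case 5 Case 4 Case 3 Case 2.
Case 6: waits 0, runs 0→11
Case 1: waits 11, runs 11→18
Case 5: waits 18, runs 18→24
Case 4: waits 24, runs 24→29
Case 3: waits 29, runs 29→32
Case 2: waits 32, runs 32→34
Sum = 0+11+18+24+29+32 = 114.
Difference = 68 − 114 = -46.

-46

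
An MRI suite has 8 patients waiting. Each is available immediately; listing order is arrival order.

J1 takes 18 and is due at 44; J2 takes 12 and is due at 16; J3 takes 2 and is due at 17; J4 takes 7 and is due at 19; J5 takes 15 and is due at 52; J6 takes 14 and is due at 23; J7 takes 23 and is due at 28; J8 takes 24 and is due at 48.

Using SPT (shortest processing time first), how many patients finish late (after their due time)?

SPT (increasing processing time): J3 J4 J2 J6 J5 J1 J7 J8.
J3: 0→2, due 17, tardiness 0
J4: 2→9, due 19, tardiness 0
J2: 9→21, due 16, tardiness 5
J6: 21→35, due 23, tardiness 12
J5: 35→50, due 52, tardiness 0
J1: 50→68, due 44, tardiness 24
J7: 68→91, due 28, tardiness 63
J8: 91→115, due 48, tardiness 67
Late patients: 5.

5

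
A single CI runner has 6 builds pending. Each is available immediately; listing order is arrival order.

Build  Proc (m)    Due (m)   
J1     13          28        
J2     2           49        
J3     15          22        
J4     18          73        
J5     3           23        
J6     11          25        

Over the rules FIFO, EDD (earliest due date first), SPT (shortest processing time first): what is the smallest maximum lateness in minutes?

14

FIFO (arrival order): J1 J2 J3 J4 J5 J6.
J1: 0→13, due 28, lateness -15
J2: 13→15, due 49, lateness -34
J3: 15→30, due 22, lateness 8
J4: 30→48, due 73, lateness -25
J5: 48→51, due 23, lateness 28
J6: 51→62, due 25, lateness 37
Maximum = 37.
EDD (increasing due date): J3 J5 J6 J1 J2 J4.
J3: 0→15, due 22, lateness -7
J5: 15→18, due 23, lateness -5
J6: 18→29, due 25, lateness 4
J1: 29→42, due 28, lateness 14
J2: 42→44, due 49, lateness -5
J4: 44→62, due 73, lateness -11
Maximum = 14.
SPT (increasing processing time): J2 J5 J6 J1 J3 J4.
J2: 0→2, due 49, lateness -47
J5: 2→5, due 23, lateness -18
J6: 5→16, due 25, lateness -9
J1: 16→29, due 28, lateness 1
J3: 29→44, due 22, lateness 22
J4: 44→62, due 73, lateness -11
Maximum = 22.
FIFO 37, EDD 14, SPT 22 → minimum 14.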